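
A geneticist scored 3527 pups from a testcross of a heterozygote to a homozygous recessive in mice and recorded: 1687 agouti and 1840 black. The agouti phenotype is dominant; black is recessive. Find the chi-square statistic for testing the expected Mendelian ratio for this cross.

A testcross of a heterozygote (Aa × aa) gives a 1:1 phenotypic ratio.
Under the 1:1 hypothesis (Σ ratio = 2, N = 3527):
  agouti: 3527 × 1/2 = 1763.5
  black: 3527 × 1/2 = 1763.5
χ² = Σ (O − E)² / E
  agouti: (1687 − 1763.5)² / 1763.5 = 3.3185
  black: (1840 − 1763.5)² / 1763.5 = 3.3185
χ² = 3.3185 + 3.3185 = 6.637

6.637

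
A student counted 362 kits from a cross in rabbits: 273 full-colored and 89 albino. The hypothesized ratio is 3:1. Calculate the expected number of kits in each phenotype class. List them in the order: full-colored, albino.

271.5, 90.5

Total ratio parts = 4. Expected numbers out of 362:
  full-colored: 362 × 3/4 = 271.5
  albino: 362 × 1/4 = 90.5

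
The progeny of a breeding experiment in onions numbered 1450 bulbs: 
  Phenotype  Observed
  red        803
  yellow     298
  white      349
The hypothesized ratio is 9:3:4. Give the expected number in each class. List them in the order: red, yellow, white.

The 9:3:4 ratio has 16 parts, so with N = 1450 the expected counts are:
  red: 1450 × 9/16 = 815.625
  yellow: 1450 × 3/16 = 271.875
  white: 1450 × 4/16 = 362.5

815.625, 271.875, 362.5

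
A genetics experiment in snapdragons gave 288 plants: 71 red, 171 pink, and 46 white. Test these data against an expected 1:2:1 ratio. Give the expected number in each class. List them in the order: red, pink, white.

The 1:2:1 ratio has 4 parts, so with N = 288 the expected counts are:
  red: 288 × 1/4 = 72
  pink: 288 × 2/4 = 144
  white: 288 × 1/4 = 72

72, 144, 72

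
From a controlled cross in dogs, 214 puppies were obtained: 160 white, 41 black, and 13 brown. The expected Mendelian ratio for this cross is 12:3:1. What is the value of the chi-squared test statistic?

0.031

Total ratio parts = 16. Expected numbers out of 214:
  white: 214 × 12/16 = 160.5
  black: 214 × 3/16 = 40.125
  brown: 214 × 1/16 = 13.375
χ² = Σ (O − E)² / E
  white: (160 − 160.5)² / 160.5 = 0.0016
  black: (41 − 40.125)² / 40.125 = 0.0191
  brown: (13 − 13.375)² / 13.375 = 0.0105
χ² = 0.0016 + 0.0191 + 0.0105 = 0.0312 ≈ 0.031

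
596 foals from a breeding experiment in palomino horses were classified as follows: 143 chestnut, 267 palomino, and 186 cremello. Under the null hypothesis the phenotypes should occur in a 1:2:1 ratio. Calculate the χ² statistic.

The 1:2:1 ratio has 4 parts, so with N = 596 the expected counts are:
  chestnut: 596 × 1/4 = 149
  palomino: 596 × 2/4 = 298
  cremello: 596 × 1/4 = 149
χ² = Σ (O − E)² / E
  chestnut: (143 − 149)² / 149 = 0.2416
  palomino: (267 − 298)² / 298 = 3.2248
  cremello: (186 − 149)² / 149 = 9.1879
χ² = 0.2416 + 3.2248 + 9.1879 = 12.6543 ≈ 12.654

12.654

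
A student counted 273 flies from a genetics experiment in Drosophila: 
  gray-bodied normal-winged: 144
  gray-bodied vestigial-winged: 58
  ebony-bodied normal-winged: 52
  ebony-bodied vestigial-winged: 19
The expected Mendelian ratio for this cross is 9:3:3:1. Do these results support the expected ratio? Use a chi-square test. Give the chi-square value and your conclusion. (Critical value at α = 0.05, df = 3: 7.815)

Total ratio parts = 16. Expected numbers out of 273:
  gray-bodied normal-winged: 273 × 9/16 = 153.5625
  gray-bodied vestigial-winged: 273 × 3/16 = 51.1875
  ebony-bodied normal-winged: 273 × 3/16 = 51.1875
  ebony-bodied vestigial-winged: 273 × 1/16 = 17.0625
χ² = Σ (O − E)² / E
  gray-bodied normal-winged: (144 − 153.5625)² / 153.5625 = 0.5955
  gray-bodied vestigial-winged: (58 − 51.1875)² / 51.1875 = 0.9067
  ebony-bodied normal-winged: (52 − 51.1875)² / 51.1875 = 0.0129
  ebony-bodied vestigial-winged: (19 − 17.0625)² / 17.0625 = 0.2200
χ² = 0.5955 + 0.9067 + 0.0129 + 0.2200 = 1.7351 ≈ 1.735
Degrees of freedom = 4 − 1 = 3; critical value at α = 0.05 is 7.815.
Since 1.735 < 7.815, we fail to reject the null hypothesis — the data are consistent with the 9:3:3:1 ratio.

1.735; consistent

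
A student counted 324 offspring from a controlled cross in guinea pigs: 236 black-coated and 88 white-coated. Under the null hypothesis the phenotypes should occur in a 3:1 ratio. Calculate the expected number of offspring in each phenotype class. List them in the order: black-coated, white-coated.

243, 81

The 3:1 ratio has 4 parts, so with N = 324 the expected counts are:
  black-coated: 324 × 3/4 = 243
  white-coated: 324 × 1/4 = 81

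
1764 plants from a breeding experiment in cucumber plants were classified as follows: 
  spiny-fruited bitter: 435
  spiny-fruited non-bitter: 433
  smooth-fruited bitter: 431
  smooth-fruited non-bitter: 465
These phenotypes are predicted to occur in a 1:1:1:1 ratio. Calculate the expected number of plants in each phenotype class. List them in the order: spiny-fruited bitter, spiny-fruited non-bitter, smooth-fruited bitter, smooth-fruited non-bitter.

441, 441, 441, 441

Total ratio parts = 4. Expected numbers out of 1764:
  spiny-fruited bitter: 1764 × 1/4 = 441
  spiny-fruited non-bitter: 1764 × 1/4 = 441
  smooth-fruited bitter: 1764 × 1/4 = 441
  smooth-fruited non-bitter: 1764 × 1/4 = 441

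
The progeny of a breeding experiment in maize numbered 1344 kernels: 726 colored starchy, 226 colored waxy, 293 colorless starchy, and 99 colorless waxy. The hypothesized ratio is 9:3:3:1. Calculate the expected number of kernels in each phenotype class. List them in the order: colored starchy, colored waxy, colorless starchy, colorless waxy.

756, 252, 252, 84

Total ratio parts = 16. Expected numbers out of 1344:
  colored starchy: 1344 × 9/16 = 756
  colored waxy: 1344 × 3/16 = 252
  colorless starchy: 1344 × 3/16 = 252
  colorless waxy: 1344 × 1/16 = 84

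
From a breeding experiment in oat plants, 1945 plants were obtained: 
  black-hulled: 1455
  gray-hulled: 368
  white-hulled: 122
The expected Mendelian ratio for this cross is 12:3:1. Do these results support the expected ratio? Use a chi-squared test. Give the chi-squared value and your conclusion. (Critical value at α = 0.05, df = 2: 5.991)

The 12:3:1 ratio has 16 parts, so with N = 1945 the expected counts are:
  black-hulled: 1945 × 12/16 = 1458.75
  gray-hulled: 1945 × 3/16 = 364.6875
  white-hulled: 1945 × 1/16 = 121.5625
χ² = Σ (O − E)² / E
  black-hulled: (1455 − 1458.75)² / 1458.75 = 0.0096
  gray-hulled: (368 − 364.6875)² / 364.6875 = 0.0301
  white-hulled: (122 − 121.5625)² / 121.5625 = 0.0016
χ² = 0.0096 + 0.0301 + 0.0016 = 0.0413 ≈ 0.041
Degrees of freedom = 3 − 1 = 2; critical value at α = 0.05 is 5.991.
Since 0.041 < 5.991, we fail to reject the null hypothesis — the data are consistent with the 12:3:1 ratio.

0.041; consistent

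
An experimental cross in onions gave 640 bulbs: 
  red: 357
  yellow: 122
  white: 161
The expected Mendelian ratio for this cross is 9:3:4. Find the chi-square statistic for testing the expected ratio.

0.065

Total ratio parts = 16. Expected numbers out of 640:
  red: 640 × 9/16 = 360
  yellow: 640 × 3/16 = 120
  white: 640 × 4/16 = 160
χ² = Σ (O − E)² / E
  red: (357 − 360)² / 360 = 0.0250
  yellow: (122 − 120)² / 120 = 0.0333
  white: (161 − 160)² / 160 = 0.0063
χ² = 0.0250 + 0.0333 + 0.0063 = 0.0646 ≈ 0.065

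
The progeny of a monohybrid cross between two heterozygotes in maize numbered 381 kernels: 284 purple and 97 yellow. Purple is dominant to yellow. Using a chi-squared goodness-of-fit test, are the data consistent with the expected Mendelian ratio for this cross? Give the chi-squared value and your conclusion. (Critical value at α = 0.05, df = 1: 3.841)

For a monohybrid cross between heterozygotes with complete dominance, the expected phenotypic ratio is 3:1.
The 3:1 ratio has 4 parts, so with N = 381 the expected counts are:
  purple: 381 × 3/4 = 285.75
  yellow: 381 × 1/4 = 95.25
χ² = Σ (O − E)² / E
  purple: (284 − 285.75)² / 285.75 = 0.0107
  yellow: (97 − 95.25)² / 95.25 = 0.0322
χ² = 0.0107 + 0.0322 = 0.0429 ≈ 0.043
Degrees of freedom = 2 − 1 = 1; critical value at α = 0.05 is 3.841.
Since 0.043 < 3.841, we fail to reject the null hypothesis — the data are consistent with the 3:1 ratio.

0.043; consistent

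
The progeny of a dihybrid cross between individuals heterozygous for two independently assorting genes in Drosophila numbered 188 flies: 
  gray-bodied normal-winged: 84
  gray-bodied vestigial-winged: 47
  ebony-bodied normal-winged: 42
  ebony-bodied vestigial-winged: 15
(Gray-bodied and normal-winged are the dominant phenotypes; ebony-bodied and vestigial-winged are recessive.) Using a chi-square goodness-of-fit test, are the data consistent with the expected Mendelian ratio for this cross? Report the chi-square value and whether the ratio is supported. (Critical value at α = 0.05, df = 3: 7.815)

A dihybrid F₂ with independent assortment and complete dominance at both loci gives a 9:3:3:1 phenotypic ratio.
Under the 9:3:3:1 hypothesis (Σ ratio = 16, N = 188):
  gray-bodied normal-winged: 188 × 9/16 = 105.75
  gray-bodied vestigial-winged: 188 × 3/16 = 35.25
  ebony-bodied normal-winged: 188 × 3/16 = 35.25
  ebony-bodied vestigial-winged: 188 × 1/16 = 11.75
χ² = Σ (O − E)² / E
  gray-bodied normal-winged: (84 − 105.75)² / 105.75 = 4.4734
  gray-bodied vestigial-winged: (47 − 35.25)² / 35.25 = 3.9167
  ebony-bodied normal-winged: (42 − 35.25)² / 35.25 = 1.2926
  ebony-bodied vestigial-winged: (15 − 11.75)² / 11.75 = 0.8989
χ² = 4.4734 + 3.9167 + 1.2926 + 0.8989 = 10.5816 ≈ 10.582
Degrees of freedom = 4 − 1 = 3; critical value at α = 0.05 is 7.815.
Since 10.582 > 7.815, we reject the null hypothesis — the data do not fit the 9:3:3:1 ratio.

10.582; not consistent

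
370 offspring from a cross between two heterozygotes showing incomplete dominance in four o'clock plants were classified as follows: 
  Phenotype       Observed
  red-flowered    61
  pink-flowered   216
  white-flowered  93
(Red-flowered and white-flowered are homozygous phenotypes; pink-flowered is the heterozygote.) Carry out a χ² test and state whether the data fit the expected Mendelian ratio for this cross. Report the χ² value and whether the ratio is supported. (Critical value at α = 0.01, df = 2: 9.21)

15.924; not consistent

With incomplete dominance, a heterozygote × heterozygote cross gives a 1:2:1 phenotypic ratio.
The 1:2:1 ratio has 4 parts, so with N = 370 the expected counts are:
  red-flowered: 370 × 1/4 = 92.5
  pink-flowered: 370 × 2/4 = 185
  white-flowered: 370 × 1/4 = 92.5
χ² = Σ (O − E)² / E
  red-flowered: (61 − 92.5)² / 92.5 = 10.7270
  pink-flowered: (216 − 185)² / 185 = 5.1946
  white-flowered: (93 − 92.5)² / 92.5 = 0.0027
χ² = 10.7270 + 5.1946 + 0.0027 = 15.9243 ≈ 15.924
Degrees of freedom = 3 − 1 = 2; critical value at α = 0.01 is 9.21.
Since 15.924 > 9.21, we reject the null hypothesis — the data do not fit the 1:2:1 ratio.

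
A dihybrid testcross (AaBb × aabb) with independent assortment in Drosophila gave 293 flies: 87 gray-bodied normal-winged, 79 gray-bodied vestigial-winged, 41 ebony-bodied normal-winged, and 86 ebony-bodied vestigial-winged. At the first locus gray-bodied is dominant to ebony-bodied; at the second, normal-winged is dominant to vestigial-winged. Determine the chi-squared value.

19.451

A dihybrid testcross with independent assortment gives a 1:1:1:1 ratio.
Under the 1:1:1:1 hypothesis (Σ ratio = 4, N = 293):
  gray-bodied normal-winged: 293 × 1/4 = 73.25
  gray-bodied vestigial-winged: 293 × 1/4 = 73.25
  ebony-bodied normal-winged: 293 × 1/4 = 73.25
  ebony-bodied vestigial-winged: 293 × 1/4 = 73.25
χ² = Σ (O − E)² / E
  gray-bodied normal-winged: (87 − 73.25)² / 73.25 = 2.5811
  gray-bodied vestigial-winged: (79 − 73.25)² / 73.25 = 0.4514
  ebony-bodied normal-winged: (41 − 73.25)² / 73.25 = 14.1988
  ebony-bodied vestigial-winged: (86 − 73.25)² / 73.25 = 2.2193
χ² = 2.5811 + 0.4514 + 14.1988 + 2.2193 = 19.4506 ≈ 19.451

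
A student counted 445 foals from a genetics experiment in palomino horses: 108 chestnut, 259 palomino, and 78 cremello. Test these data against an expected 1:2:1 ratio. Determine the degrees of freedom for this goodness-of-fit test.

A goodness-of-fit test with 3 phenotype classes has df = 3 − 1 = 2.

2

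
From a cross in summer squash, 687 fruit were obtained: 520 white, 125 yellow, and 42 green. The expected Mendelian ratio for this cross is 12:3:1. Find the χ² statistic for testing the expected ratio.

0.177

Under the 12:3:1 hypothesis (Σ ratio = 16, N = 687):
  white: 687 × 12/16 = 515.25
  yellow: 687 × 3/16 = 128.8125
  green: 687 × 1/16 = 42.9375
χ² = Σ (O − E)² / E
  white: (520 − 515.25)² / 515.25 = 0.0438
  yellow: (125 − 128.8125)² / 128.8125 = 0.1128
  green: (42 − 42.9375)² / 42.9375 = 0.0205
χ² = 0.0438 + 0.1128 + 0.0205 = 0.1771 ≈ 0.177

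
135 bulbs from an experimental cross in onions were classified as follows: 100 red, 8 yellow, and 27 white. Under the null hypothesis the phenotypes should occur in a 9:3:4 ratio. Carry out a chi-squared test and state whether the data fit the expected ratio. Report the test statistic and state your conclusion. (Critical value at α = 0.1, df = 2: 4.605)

20.816; not consistent

Under the 9:3:4 hypothesis (Σ ratio = 16, N = 135):
  red: 135 × 9/16 = 75.9375
  yellow: 135 × 3/16 = 25.3125
  white: 135 × 4/16 = 33.75
χ² = Σ (O − E)² / E
  red: (100 − 75.9375)² / 75.9375 = 7.6247
  yellow: (8 − 25.3125)² / 25.3125 = 11.8409
  white: (27 − 33.75)² / 33.75 = 1.3500
χ² = 7.6247 + 11.8409 + 1.3500 = 20.8156 ≈ 20.816
Degrees of freedom = 3 − 1 = 2; critical value at α = 0.1 is 4.605.
Since 20.816 > 4.605, we reject the null hypothesis — the data do not fit the 9:3:4 ratio.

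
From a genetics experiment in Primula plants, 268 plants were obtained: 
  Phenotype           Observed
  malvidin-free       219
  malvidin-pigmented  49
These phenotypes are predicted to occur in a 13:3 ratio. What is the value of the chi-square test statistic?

0.038

Expected counts for N = 268 under a 13:3 ratio (total parts = 16):
  malvidin-free: 268 × 13/16 = 217.75
  malvidin-pigmented: 268 × 3/16 = 50.25
χ² = Σ (O − E)² / E
  malvidin-free: (219 − 217.75)² / 217.75 = 0.0072
  malvidin-pigmented: (49 − 50.25)² / 50.25 = 0.0311
χ² = 0.0072 + 0.0311 = 0.0383 ≈ 0.038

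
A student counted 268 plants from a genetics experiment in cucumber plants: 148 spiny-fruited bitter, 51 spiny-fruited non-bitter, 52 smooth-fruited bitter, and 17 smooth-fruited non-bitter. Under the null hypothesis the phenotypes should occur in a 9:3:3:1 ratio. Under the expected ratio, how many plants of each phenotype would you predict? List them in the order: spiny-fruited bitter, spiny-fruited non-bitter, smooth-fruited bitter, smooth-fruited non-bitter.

The 9:3:3:1 ratio has 16 parts, so with N = 268 the expected counts are:
  spiny-fruited bitter: 268 × 9/16 = 150.75
  spiny-fruited non-bitter: 268 × 3/16 = 50.25
  smooth-fruited bitter: 268 × 3/16 = 50.25
  smooth-fruited non-bitter: 268 × 1/16 = 16.75

150.75, 50.25, 50.25, 16.75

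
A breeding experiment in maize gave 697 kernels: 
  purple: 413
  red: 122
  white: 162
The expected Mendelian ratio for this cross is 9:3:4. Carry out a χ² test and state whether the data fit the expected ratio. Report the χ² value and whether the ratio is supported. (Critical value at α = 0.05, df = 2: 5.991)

2.557; consistent

The 9:3:4 ratio has 16 parts, so with N = 697 the expected counts are:
  purple: 697 × 9/16 = 392.0625
  red: 697 × 3/16 = 130.6875
  white: 697 × 4/16 = 174.25
χ² = Σ (O − E)² / E
  purple: (413 − 392.0625)² / 392.0625 = 1.1181
  red: (122 − 130.6875)² / 130.6875 = 0.5775
  white: (162 − 174.25)² / 174.25 = 0.8612
χ² = 1.1181 + 0.5775 + 0.8612 = 2.5568 ≈ 2.557
Degrees of freedom = 3 − 1 = 2; critical value at α = 0.05 is 5.991.
Since 2.557 < 5.991, we fail to reject the null hypothesis — the data are consistent with the 9:3:4 ratio.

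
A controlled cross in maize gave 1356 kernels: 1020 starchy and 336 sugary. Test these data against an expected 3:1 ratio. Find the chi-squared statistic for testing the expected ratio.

Total ratio parts = 4. Expected numbers out of 1356:
  starchy: 1356 × 3/4 = 1017
  sugary: 1356 × 1/4 = 339
χ² = Σ (O − E)² / E
  starchy: (1020 − 1017)² / 1017 = 0.0088
  sugary: (336 − 339)² / 339 = 0.0265
χ² = 0.0088 + 0.0265 = 0.0353 ≈ 0.035

0.035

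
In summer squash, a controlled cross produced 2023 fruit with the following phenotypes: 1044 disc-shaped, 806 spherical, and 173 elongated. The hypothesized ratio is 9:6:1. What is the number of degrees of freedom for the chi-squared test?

A goodness-of-fit test with 3 phenotype classes has df = 3 − 1 = 2.

2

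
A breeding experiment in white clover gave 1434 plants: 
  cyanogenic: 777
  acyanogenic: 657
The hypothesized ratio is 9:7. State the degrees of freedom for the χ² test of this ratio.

A goodness-of-fit test with 2 phenotype classes has df = 2 − 1 = 1.

1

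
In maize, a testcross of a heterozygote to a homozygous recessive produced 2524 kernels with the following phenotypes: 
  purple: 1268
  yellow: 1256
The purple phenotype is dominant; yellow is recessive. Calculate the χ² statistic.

0.057

A testcross of a heterozygote (Aa × aa) gives a 1:1 phenotypic ratio.
Under the 1:1 hypothesis (Σ ratio = 2, N = 2524):
  purple: 2524 × 1/2 = 1262
  yellow: 2524 × 1/2 = 1262
χ² = Σ (O − E)² / E
  purple: (1268 − 1262)² / 1262 = 0.0285
  yellow: (1256 − 1262)² / 1262 = 0.0285
χ² = 0.0285 + 0.0285 = 0.057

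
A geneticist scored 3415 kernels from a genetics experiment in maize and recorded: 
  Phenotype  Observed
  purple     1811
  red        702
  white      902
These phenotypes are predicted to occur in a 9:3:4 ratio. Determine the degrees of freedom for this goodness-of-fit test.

2

A goodness-of-fit test with 3 phenotype classes has df = 3 − 1 = 2.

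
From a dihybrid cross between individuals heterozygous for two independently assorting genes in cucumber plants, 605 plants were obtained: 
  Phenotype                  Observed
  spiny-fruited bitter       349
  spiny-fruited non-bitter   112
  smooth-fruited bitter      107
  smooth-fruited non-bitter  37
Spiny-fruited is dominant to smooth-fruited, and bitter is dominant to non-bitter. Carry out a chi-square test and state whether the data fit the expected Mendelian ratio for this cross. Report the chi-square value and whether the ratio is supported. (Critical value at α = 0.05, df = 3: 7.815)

A dihybrid F₂ with independent assortment and complete dominance at both loci gives a 9:3:3:1 phenotypic ratio.
The 9:3:3:1 ratio has 16 parts, so with N = 605 the expected counts are:
  spiny-fruited bitter: 605 × 9/16 = 340.3125
  spiny-fruited non-bitter: 605 × 3/16 = 113.4375
  smooth-fruited bitter: 605 × 3/16 = 113.4375
  smooth-fruited non-bitter: 605 × 1/16 = 37.8125
χ² = Σ (O − E)² / E
  spiny-fruited bitter: (349 − 340.3125)² / 340.3125 = 0.2218
  spiny-fruited non-bitter: (112 − 113.4375)² / 113.4375 = 0.0182
  smooth-fruited bitter: (107 − 113.4375)² / 113.4375 = 0.3653
  smooth-fruited non-bitter: (37 − 37.8125)² / 37.8125 = 0.0175
χ² = 0.2218 + 0.0182 + 0.3653 + 0.0175 = 0.6228 ≈ 0.623
Degrees of freedom = 4 − 1 = 3; critical value at α = 0.05 is 7.815.
Since 0.623 < 7.815, we fail to reject the null hypothesis — the data are consistent with the 9:3:3:1 ratio.

0.623; consistent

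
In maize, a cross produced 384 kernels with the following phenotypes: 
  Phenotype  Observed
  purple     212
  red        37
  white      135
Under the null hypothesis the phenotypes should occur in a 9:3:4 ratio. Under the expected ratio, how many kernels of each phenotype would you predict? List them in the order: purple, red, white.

216, 72, 96

Total ratio parts = 16. Expected numbers out of 384:
  purple: 384 × 9/16 = 216
  red: 384 × 3/16 = 72
  white: 384 × 4/16 = 96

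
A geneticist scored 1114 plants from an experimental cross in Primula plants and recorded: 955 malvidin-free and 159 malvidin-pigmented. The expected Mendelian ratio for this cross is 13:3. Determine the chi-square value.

Total ratio parts = 16. Expected numbers out of 1114:
  malvidin-free: 1114 × 13/16 = 905.125
  malvidin-pigmented: 1114 × 3/16 = 208.875
χ² = Σ (O − E)² / E
  malvidin-free: (955 − 905.125)² / 905.125 = 2.7483
  malvidin-pigmented: (159 − 208.875)² / 208.875 = 11.9091
χ² = 2.7483 + 11.9091 = 14.6574 ≈ 14.657

14.657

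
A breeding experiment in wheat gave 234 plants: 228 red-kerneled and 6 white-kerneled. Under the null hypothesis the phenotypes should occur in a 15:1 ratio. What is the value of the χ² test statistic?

The 15:1 ratio has 16 parts, so with N = 234 the expected counts are:
  red-kerneled: 234 × 15/16 = 219.375
  white-kerneled: 234 × 1/16 = 14.625
χ² = Σ (O − E)² / E
  red-kerneled: (228 − 219.375)² / 219.375 = 0.3391
  white-kerneled: (6 − 14.625)² / 14.625 = 5.0865
χ² = 0.3391 + 5.0865 = 5.4256 ≈ 5.426

5.426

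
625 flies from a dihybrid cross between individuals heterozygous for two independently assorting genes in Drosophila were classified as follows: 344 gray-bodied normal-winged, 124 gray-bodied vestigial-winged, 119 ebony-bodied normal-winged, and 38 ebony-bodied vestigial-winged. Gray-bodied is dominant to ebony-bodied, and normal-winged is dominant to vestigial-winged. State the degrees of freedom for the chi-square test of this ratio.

3

A dihybrid F₂ with independent assortment and complete dominance at both loci gives a 9:3:3:1 phenotypic ratio.
A goodness-of-fit test with 4 phenotype classes has df = 4 − 1 = 3.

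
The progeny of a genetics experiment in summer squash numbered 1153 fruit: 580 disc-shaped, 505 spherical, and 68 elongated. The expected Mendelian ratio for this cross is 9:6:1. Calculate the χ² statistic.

The 9:6:1 ratio has 16 parts, so with N = 1153 the expected counts are:
  disc-shaped: 1153 × 9/16 = 648.5625
  spherical: 1153 × 6/16 = 432.375
  elongated: 1153 × 1/16 = 72.0625
χ² = Σ (O − E)² / E
  disc-shaped: (580 − 648.5625)² / 648.5625 = 7.2481
  spherical: (505 − 432.375)² / 432.375 = 12.1986
  elongated: (68 − 72.0625)² / 72.0625 = 0.2290
χ² = 7.2481 + 12.1986 + 0.2290 = 19.6757 ≈ 19.676

19.676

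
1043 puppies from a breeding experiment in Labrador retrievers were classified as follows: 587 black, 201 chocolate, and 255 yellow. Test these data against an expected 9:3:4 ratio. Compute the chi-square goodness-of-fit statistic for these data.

0.278

Expected counts for N = 1043 under a 9:3:4 ratio (total parts = 16):
  black: 1043 × 9/16 = 586.6875
  chocolate: 1043 × 3/16 = 195.5625
  yellow: 1043 × 4/16 = 260.75
χ² = Σ (O − E)² / E
  black: (587 − 586.6875)² / 586.6875 = 0.0002
  chocolate: (201 − 195.5625)² / 195.5625 = 0.1512
  yellow: (255 − 260.75)² / 260.75 = 0.1268
χ² = 0.0002 + 0.1512 + 0.1268 = 0.2782 ≈ 0.278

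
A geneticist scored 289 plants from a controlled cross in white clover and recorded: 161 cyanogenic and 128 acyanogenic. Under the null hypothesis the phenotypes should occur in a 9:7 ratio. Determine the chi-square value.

Total ratio parts = 16. Expected numbers out of 289:
  cyanogenic: 289 × 9/16 = 162.5625
  acyanogenic: 289 × 7/16 = 126.4375
χ² = Σ (O − E)² / E
  cyanogenic: (161 − 162.5625)² / 162.5625 = 0.0150
  acyanogenic: (128 − 126.4375)² / 126.4375 = 0.0193
χ² = 0.0150 + 0.0193 = 0.0343 ≈ 0.034

0.034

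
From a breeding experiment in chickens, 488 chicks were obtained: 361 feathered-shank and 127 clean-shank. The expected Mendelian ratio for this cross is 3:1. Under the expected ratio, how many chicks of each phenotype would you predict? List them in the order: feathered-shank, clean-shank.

Under the 3:1 hypothesis (Σ ratio = 4, N = 488):
  feathered-shank: 488 × 3/4 = 366
  clean-shank: 488 × 1/4 = 122

366, 122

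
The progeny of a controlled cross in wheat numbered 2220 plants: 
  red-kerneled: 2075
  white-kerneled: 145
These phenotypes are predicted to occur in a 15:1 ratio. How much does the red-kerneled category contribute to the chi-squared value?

Total ratio parts = 16. Expected numbers out of 2220:
  red-kerneled: 2220 × 15/16 = 2081.25
  white-kerneled: 2220 × 1/16 = 138.75
Contribution of red-kerneled: (2075 − 2081.25)² / 2081.25 = 0.0188

0.019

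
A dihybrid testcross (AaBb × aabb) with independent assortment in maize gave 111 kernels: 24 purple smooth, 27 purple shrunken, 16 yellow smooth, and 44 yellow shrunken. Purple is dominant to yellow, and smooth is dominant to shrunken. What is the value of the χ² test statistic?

15.018

A dihybrid testcross with independent assortment gives a 1:1:1:1 ratio.
Expected counts for N = 111 under a 1:1:1:1 ratio (total parts = 4):
  purple smooth: 111 × 1/4 = 27.75
  purple shrunken: 111 × 1/4 = 27.75
  yellow smooth: 111 × 1/4 = 27.75
  yellow shrunken: 111 × 1/4 = 27.75
χ² = Σ (O − E)² / E
  purple smooth: (24 − 27.75)² / 27.75 = 0.5068
  purple shrunken: (27 − 27.75)² / 27.75 = 0.0203
  yellow smooth: (16 − 27.75)² / 27.75 = 4.9752
  yellow shrunken: (44 − 27.75)² / 27.75 = 9.5158
χ² = 0.5068 + 0.0203 + 4.9752 + 9.5158 = 15.0181 ≈ 15.018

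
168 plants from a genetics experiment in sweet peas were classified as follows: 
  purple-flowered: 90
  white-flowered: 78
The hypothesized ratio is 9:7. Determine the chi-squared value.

0.490

Total ratio parts = 16. Expected numbers out of 168:
  purple-flowered: 168 × 9/16 = 94.5
  white-flowered: 168 × 7/16 = 73.5
χ² = Σ (O − E)² / E
  purple-flowered: (90 − 94.5)² / 94.5 = 0.2143
  white-flowered: (78 − 73.5)² / 73.5 = 0.2755
χ² = 0.2143 + 0.2755 = 0.4898 ≈ 0.490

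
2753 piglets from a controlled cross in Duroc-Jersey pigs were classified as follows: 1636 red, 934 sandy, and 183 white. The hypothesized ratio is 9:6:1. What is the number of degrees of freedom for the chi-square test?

2

A goodness-of-fit test with 3 phenotype classes has df = 3 − 1 = 2.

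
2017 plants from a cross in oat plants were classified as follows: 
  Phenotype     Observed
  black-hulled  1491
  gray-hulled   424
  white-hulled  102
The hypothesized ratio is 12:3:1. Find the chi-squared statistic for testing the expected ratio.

Total ratio parts = 16. Expected numbers out of 2017:
  black-hulled: 2017 × 12/16 = 1512.75
  gray-hulled: 2017 × 3/16 = 378.1875
  white-hulled: 2017 × 1/16 = 126.0625
χ² = Σ (O − E)² / E
  black-hulled: (1491 − 1512.75)² / 1512.75 = 0.3127
  gray-hulled: (424 − 378.1875)² / 378.1875 = 5.5496
  white-hulled: (102 − 126.0625)² / 126.0625 = 4.5930
χ² = 0.3127 + 5.5496 + 4.5930 = 10.4553 ≈ 10.455

10.455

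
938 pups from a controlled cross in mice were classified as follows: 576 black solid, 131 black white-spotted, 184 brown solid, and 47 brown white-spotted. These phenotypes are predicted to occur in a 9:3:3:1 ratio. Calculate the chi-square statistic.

18.566

Under the 9:3:3:1 hypothesis (Σ ratio = 16, N = 938):
  black solid: 938 × 9/16 = 527.625
  black white-spotted: 938 × 3/16 = 175.875
  brown solid: 938 × 3/16 = 175.875
  brown white-spotted: 938 × 1/16 = 58.625
χ² = Σ (O − E)² / E
  black solid: (576 − 527.625)² / 527.625 = 4.4352
  black white-spotted: (131 − 175.875)² / 175.875 = 11.4500
  brown solid: (184 − 175.875)² / 175.875 = 0.3754
  brown white-spotted: (47 − 58.625)² / 58.625 = 2.3052
χ² = 4.4352 + 11.4500 + 0.3754 + 2.3052 = 18.5658 ≈ 18.566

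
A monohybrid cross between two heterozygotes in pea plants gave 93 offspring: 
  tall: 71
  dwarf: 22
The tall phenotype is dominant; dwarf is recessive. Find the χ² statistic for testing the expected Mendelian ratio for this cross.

0.090

For a monohybrid cross between heterozygotes with complete dominance, the expected phenotypic ratio is 3:1.
Under the 3:1 hypothesis (Σ ratio = 4, N = 93):
  tall: 93 × 3/4 = 69.75
  dwarf: 93 × 1/4 = 23.25
χ² = Σ (O − E)² / E
  tall: (71 − 69.75)² / 69.75 = 0.0224
  dwarf: (22 − 23.25)² / 23.25 = 0.0672
χ² = 0.0224 + 0.0672 = 0.0896 ≈ 0.090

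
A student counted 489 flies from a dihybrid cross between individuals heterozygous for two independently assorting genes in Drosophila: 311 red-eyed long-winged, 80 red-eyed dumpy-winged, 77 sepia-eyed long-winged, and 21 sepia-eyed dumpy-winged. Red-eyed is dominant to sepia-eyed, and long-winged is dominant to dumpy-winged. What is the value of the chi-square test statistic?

A dihybrid F₂ with independent assortment and complete dominance at both loci gives a 9:3:3:1 phenotypic ratio.
Under the 9:3:3:1 hypothesis (Σ ratio = 16, N = 489):
  red-eyed long-winged: 489 × 9/16 = 275.0625
  red-eyed dumpy-winged: 489 × 3/16 = 91.6875
  sepia-eyed long-winged: 489 × 3/16 = 91.6875
  sepia-eyed dumpy-winged: 489 × 1/16 = 30.5625
χ² = Σ (O − E)² / E
  red-eyed long-winged: (311 − 275.0625)² / 275.0625 = 4.6953
  red-eyed dumpy-winged: (80 − 91.6875)² / 91.6875 = 1.4898
  sepia-eyed long-winged: (77 − 91.6875)² / 91.6875 = 2.3528
  sepia-eyed dumpy-winged: (21 − 30.5625)² / 30.5625 = 2.9919
χ² = 4.6953 + 1.4898 + 2.3528 + 2.9919 = 11.5298 ≈ 11.530

11.530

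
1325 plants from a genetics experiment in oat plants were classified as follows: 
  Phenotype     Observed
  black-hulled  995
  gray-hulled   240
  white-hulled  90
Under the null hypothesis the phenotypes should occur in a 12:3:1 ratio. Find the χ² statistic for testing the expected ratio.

Under the 12:3:1 hypothesis (Σ ratio = 16, N = 1325):
  black-hulled: 1325 × 12/16 = 993.75
  gray-hulled: 1325 × 3/16 = 248.4375
  white-hulled: 1325 × 1/16 = 82.8125
χ² = Σ (O − E)² / E
  black-hulled: (995 − 993.75)² / 993.75 = 0.0016
  gray-hulled: (240 − 248.4375)² / 248.4375 = 0.2866
  white-hulled: (90 − 82.8125)² / 82.8125 = 0.6238
χ² = 0.0016 + 0.2866 + 0.6238 = 0.912

0.912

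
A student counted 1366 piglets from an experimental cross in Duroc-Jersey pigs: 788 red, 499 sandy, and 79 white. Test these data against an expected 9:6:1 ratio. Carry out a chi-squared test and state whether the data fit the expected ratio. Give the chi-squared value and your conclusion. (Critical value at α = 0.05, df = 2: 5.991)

1.320; consistent

Under the 9:6:1 hypothesis (Σ ratio = 16, N = 1366):
  red: 1366 × 9/16 = 768.375
  sandy: 1366 × 6/16 = 512.25
  white: 1366 × 1/16 = 85.375
χ² = Σ (O − E)² / E
  red: (788 − 768.375)² / 768.375 = 0.5012
  sandy: (499 − 512.25)² / 512.25 = 0.3427
  white: (79 − 85.375)² / 85.375 = 0.4760
χ² = 0.5012 + 0.3427 + 0.4760 = 1.3199 ≈ 1.320
Degrees of freedom = 3 − 1 = 2; critical value at α = 0.05 is 5.991.
Since 1.320 < 5.991, we fail to reject the null hypothesis — the data are consistent with the 9:6:1 ratio.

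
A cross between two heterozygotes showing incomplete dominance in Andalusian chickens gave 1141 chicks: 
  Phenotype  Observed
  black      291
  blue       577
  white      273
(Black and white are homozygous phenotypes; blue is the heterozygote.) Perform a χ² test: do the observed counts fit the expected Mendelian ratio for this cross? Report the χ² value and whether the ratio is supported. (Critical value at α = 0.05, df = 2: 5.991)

With incomplete dominance, a heterozygote × heterozygote cross gives a 1:2:1 phenotypic ratio.
Under the 1:2:1 hypothesis (Σ ratio = 4, N = 1141):
  black: 1141 × 1/4 = 285.25
  blue: 1141 × 2/4 = 570.5
  white: 1141 × 1/4 = 285.25
χ² = Σ (O − E)² / E
  black: (291 − 285.25)² / 285.25 = 0.1159
  blue: (577 − 570.5)² / 570.5 = 0.0741
  white: (273 − 285.25)² / 285.25 = 0.5261
χ² = 0.1159 + 0.0741 + 0.5261 = 0.7161 ≈ 0.716
Degrees of freedom = 3 − 1 = 2; critical value at α = 0.05 is 5.991.
Since 0.716 < 5.991, we fail to reject the null hypothesis — the data are consistent with the 1:2:1 ratio.

0.716; consistent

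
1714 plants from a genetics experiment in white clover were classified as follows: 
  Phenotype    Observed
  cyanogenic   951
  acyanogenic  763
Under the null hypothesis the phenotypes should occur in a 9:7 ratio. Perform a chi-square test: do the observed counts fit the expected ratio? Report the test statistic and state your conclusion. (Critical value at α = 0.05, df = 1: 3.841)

Total ratio parts = 16. Expected numbers out of 1714:
  cyanogenic: 1714 × 9/16 = 964.125
  acyanogenic: 1714 × 7/16 = 749.875
χ² = Σ (O − E)² / E
  cyanogenic: (951 − 964.125)² / 964.125 = 0.1787
  acyanogenic: (763 − 749.875)² / 749.875 = 0.2297
χ² = 0.1787 + 0.2297 = 0.4084 ≈ 0.408
Degrees of freedom = 2 − 1 = 1; critical value at α = 0.05 is 3.841.
Since 0.408 < 3.841, we fail to reject the null hypothesis — the data are consistent with the 9:7 ratio.

0.408; consistent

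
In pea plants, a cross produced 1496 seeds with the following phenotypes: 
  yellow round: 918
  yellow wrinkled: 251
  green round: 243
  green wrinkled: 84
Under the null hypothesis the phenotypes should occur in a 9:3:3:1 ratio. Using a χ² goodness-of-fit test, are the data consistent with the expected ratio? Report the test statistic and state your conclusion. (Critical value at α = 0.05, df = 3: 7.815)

Total ratio parts = 16. Expected numbers out of 1496:
  yellow round: 1496 × 9/16 = 841.5
  yellow wrinkled: 1496 × 3/16 = 280.5
  green round: 1496 × 3/16 = 280.5
  green wrinkled: 1496 × 1/16 = 93.5
χ² = Σ (O − E)² / E
  yellow round: (918 − 841.5)² / 841.5 = 6.9545
  yellow wrinkled: (251 − 280.5)² / 280.5 = 3.1025
  green round: (243 − 280.5)² / 280.5 = 5.0134
  green wrinkled: (84 − 93.5)² / 93.5 = 0.9652
χ² = 6.9545 + 3.1025 + 5.0134 + 0.9652 = 16.0356 ≈ 16.036
Degrees of freedom = 4 − 1 = 3; critical value at α = 0.05 is 7.815.
Since 16.036 > 7.815, we reject the null hypothesis — the data do not fit the 9:3:3:1 ratio.

16.036; not consistent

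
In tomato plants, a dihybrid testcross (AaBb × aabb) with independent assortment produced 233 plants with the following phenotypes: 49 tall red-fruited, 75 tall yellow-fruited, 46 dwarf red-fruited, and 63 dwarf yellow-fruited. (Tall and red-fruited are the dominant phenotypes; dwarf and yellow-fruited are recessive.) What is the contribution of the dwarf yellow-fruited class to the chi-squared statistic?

0.387

A dihybrid testcross with independent assortment gives a 1:1:1:1 ratio.
The 1:1:1:1 ratio has 4 parts, so with N = 233 the expected counts are:
  tall red-fruited: 233 × 1/4 = 58.25
  tall yellow-fruited: 233 × 1/4 = 58.25
  dwarf red-fruited: 233 × 1/4 = 58.25
  dwarf yellow-fruited: 233 × 1/4 = 58.25
Contribution of dwarf yellow-fruited: (63 − 58.25)² / 58.25 = 0.3873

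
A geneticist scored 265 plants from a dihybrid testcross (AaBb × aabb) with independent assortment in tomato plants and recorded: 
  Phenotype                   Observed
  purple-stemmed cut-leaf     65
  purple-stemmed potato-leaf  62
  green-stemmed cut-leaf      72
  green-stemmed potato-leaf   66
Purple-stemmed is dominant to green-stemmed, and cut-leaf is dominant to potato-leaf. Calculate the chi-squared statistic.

0.796

A dihybrid testcross with independent assortment gives a 1:1:1:1 ratio.
Under the 1:1:1:1 hypothesis (Σ ratio = 4, N = 265):
  purple-stemmed cut-leaf: 265 × 1/4 = 66.25
  purple-stemmed potato-leaf: 265 × 1/4 = 66.25
  green-stemmed cut-leaf: 265 × 1/4 = 66.25
  green-stemmed potato-leaf: 265 × 1/4 = 66.25
χ² = Σ (O − E)² / E
  purple-stemmed cut-leaf: (65 − 66.25)² / 66.25 = 0.0236
  purple-stemmed potato-leaf: (62 − 66.25)² / 66.25 = 0.2726
  green-stemmed cut-leaf: (72 − 66.25)² / 66.25 = 0.4991
  green-stemmed potato-leaf: (66 − 66.25)² / 66.25 = 0.0009
χ² = 0.0236 + 0.2726 + 0.4991 + 0.0009 = 0.7962 ≈ 0.796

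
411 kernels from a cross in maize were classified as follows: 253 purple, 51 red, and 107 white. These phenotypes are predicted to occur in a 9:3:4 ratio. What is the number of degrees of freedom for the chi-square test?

A goodness-of-fit test with 3 phenotype classes has df = 3 − 1 = 2.

2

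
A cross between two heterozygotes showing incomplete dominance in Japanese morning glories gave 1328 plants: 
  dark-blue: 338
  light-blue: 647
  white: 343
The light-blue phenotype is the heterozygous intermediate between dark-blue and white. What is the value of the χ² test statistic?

0.908

With incomplete dominance, a heterozygote × heterozygote cross gives a 1:2:1 phenotypic ratio.
Under the 1:2:1 hypothesis (Σ ratio = 4, N = 1328):
  dark-blue: 1328 × 1/4 = 332
  light-blue: 1328 × 2/4 = 664
  white: 1328 × 1/4 = 332
χ² = Σ (O − E)² / E
  dark-blue: (338 − 332)² / 332 = 0.1084
  light-blue: (647 − 664)² / 664 = 0.4352
  white: (343 − 332)² / 332 = 0.3645
χ² = 0.1084 + 0.4352 + 0.3645 = 0.9081 ≈ 0.908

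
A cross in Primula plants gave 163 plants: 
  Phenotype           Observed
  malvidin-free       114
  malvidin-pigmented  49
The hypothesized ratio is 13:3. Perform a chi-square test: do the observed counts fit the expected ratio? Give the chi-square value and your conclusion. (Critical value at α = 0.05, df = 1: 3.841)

Total ratio parts = 16. Expected numbers out of 163:
  malvidin-free: 163 × 13/16 = 132.4375
  malvidin-pigmented: 163 × 3/16 = 30.5625
χ² = Σ (O − E)² / E
  malvidin-free: (114 − 132.4375)² / 132.4375 = 2.5668
  malvidin-pigmented: (49 − 30.5625)² / 30.5625 = 11.1228
χ² = 2.5668 + 11.1228 = 13.6896 ≈ 13.690
Degrees of freedom = 2 − 1 = 1; critical value at α = 0.05 is 3.841.
Since 13.690 > 3.841, we reject the null hypothesis — the data do not fit the 13:3 ratio.

13.690; not consistent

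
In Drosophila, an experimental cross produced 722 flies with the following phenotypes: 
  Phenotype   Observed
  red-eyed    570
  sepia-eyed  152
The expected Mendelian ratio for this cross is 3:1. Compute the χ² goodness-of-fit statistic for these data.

Expected counts for N = 722 under a 3:1 ratio (total parts = 4):
  red-eyed: 722 × 3/4 = 541.5
  sepia-eyed: 722 × 1/4 = 180.5
χ² = Σ (O − E)² / E
  red-eyed: (570 − 541.5)² / 541.5 = 1.5000
  sepia-eyed: (152 − 180.5)² / 180.5 = 4.5000
χ² = 1.5000 + 4.5000 = 6.000

6.000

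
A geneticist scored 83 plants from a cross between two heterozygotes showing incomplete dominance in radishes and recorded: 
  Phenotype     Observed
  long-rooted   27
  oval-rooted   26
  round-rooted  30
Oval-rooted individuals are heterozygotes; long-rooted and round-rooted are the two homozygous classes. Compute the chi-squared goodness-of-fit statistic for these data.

11.795

With incomplete dominance, a heterozygote × heterozygote cross gives a 1:2:1 phenotypic ratio.
Under the 1:2:1 hypothesis (Σ ratio = 4, N = 83):
  long-rooted: 83 × 1/4 = 20.75
  oval-rooted: 83 × 2/4 = 41.5
  round-rooted: 83 × 1/4 = 20.75
χ² = Σ (O − E)² / E
  long-rooted: (27 − 20.75)² / 20.75 = 1.8825
  oval-rooted: (26 − 41.5)² / 41.5 = 5.7892
  round-rooted: (30 − 20.75)² / 20.75 = 4.1235
χ² = 1.8825 + 5.7892 + 4.1235 = 11.7952 ≈ 11.795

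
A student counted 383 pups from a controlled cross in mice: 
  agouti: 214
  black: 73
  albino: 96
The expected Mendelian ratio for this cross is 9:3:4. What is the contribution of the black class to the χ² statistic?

Expected counts for N = 383 under a 9:3:4 ratio (total parts = 16):
  agouti: 383 × 9/16 = 215.4375
  black: 383 × 3/16 = 71.8125
  albino: 383 × 4/16 = 95.75
Contribution of black: (73 − 71.8125)² / 71.8125 = 0.0196

0.020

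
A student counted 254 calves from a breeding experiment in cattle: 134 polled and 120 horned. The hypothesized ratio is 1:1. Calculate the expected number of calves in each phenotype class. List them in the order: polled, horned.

Under the 1:1 hypothesis (Σ ratio = 2, N = 254):
  polled: 254 × 1/2 = 127
  horned: 254 × 1/2 = 127

127, 127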